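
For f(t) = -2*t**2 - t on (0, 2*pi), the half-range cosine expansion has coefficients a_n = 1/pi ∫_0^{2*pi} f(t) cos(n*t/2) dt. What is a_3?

a_3 = 1/pi ∫_0^{2*pi} (-2*t**2 - t) cos(3*t/2) dt.
Integrating by parts twice (tabular method), an antiderivative of (-2*t**2 - t) cos(3*t/2) is -4*t**2*sin(3*t/2)/3 - 2*t*sin(3*t/2)/3 - 16*t*cos(3*t/2)/9 + 32*sin(3*t/2)/27 - 4*cos(3*t/2)/9; evaluating from 0 to 2*pi: ∫_{0}^{2*pi} (-2*t**2 - t) cos(3*t/2) dt = (4/9 + 32*pi/9) - (-4/9) = 8/9 + 32*pi/9.
Hence a_3 = (1/pi)·(8/9 + 32*pi/9) = 8*(1 + 4*pi)/(9*pi).

8*(1 + 4*pi)/(9*pi)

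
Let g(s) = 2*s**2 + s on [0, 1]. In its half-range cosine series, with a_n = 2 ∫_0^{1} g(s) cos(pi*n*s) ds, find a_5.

-12/(25*pi**2)

a_5 = 2 ∫_0^{1} (2*s**2 + s) cos(5*pi*s) ds.
Integrating by parts twice (tabular method), an antiderivative of (2*s**2 + s) cos(5*pi*s) is 2*s**2*sin(5*pi*s)/(5*pi) + s*sin(5*pi*s)/(5*pi) + 4*s*cos(5*pi*s)/(25*pi**2) - 4*sin(5*pi*s)/(125*pi**3) + cos(5*pi*s)/(25*pi**2); evaluating from 0 to 1: ∫_{0}^{1} (2*s**2 + s) cos(5*pi*s) ds = (-1/(5*pi**2)) - (1/(25*pi**2)) = -6/(25*pi**2).
Hence a_5 = 2·(-6/(25*pi**2)) = -12/(25*pi**2).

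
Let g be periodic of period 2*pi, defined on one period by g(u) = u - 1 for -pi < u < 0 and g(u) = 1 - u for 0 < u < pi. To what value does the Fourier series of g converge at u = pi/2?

1 - pi/2

g is continuous at u = pi/2 with value 1 - pi/2, so the series converges to 1 - pi/2 there.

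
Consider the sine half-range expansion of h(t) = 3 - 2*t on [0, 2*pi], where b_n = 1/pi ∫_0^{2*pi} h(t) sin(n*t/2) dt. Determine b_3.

b_3 = 1/pi ∫_0^{2*pi} (3 - 2*t) sin(3*t/2) dt.
Integrating by parts (boundary term plus one more integral), an antiderivative of (3 - 2*t) sin(3*t/2) is 4*t*cos(3*t/2)/3 - 8*sin(3*t/2)/9 - 2*cos(3*t/2); evaluating from 0 to 2*pi: ∫_{0}^{2*pi} (3 - 2*t) sin(3*t/2) dt = (2 - 8*pi/3) - (-2) = 4 - 8*pi/3.
Hence b_3 = (1/pi)·(4 - 8*pi/3) = -8/3 + 4/pi.

-8/3 + 4/pi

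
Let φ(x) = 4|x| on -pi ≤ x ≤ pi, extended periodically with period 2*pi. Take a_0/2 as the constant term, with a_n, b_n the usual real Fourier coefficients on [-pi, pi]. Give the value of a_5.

a_5 = 1/pi ∫_{-pi}^{pi} φ(x) cos(5*x) dx.
φ is even and cos(5*x) is even, so the integrand is even and a_5 = 2/pi ∫_0^{pi} φ(x) cos(5*x) dx.
Integrating by parts (boundary term plus one more integral), an antiderivative of (4*x) cos(5*x) is 4*x*sin(5*x)/5 + 4*cos(5*x)/25; evaluating from 0 to pi: ∫_{0}^{pi} (4*x) cos(5*x) dx = (-4/25) - (4/25) = -8/25.
Hence a_5 = (2/pi)·(-8/25) = -16/(25*pi).

-16/(25*pi)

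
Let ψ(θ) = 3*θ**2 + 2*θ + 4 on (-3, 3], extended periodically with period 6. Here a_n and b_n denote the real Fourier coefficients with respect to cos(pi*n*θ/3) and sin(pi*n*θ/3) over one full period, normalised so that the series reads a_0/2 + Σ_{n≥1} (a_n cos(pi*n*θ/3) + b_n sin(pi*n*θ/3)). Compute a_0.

26

a_0 = 1/3 ∫_{-3}^{3} ψ(θ) dθ = 1/3 · (78) = 26.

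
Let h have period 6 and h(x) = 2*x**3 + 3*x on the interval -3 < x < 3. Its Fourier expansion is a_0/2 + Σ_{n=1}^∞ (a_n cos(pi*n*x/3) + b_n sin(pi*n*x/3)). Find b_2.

b_2 = 1/3 ∫_{-3}^{3} h(x) sin(2*pi*x/3) dx.
h is odd and sin(2*pi*x/3) is odd, so the integrand is even and b_2 = 2/3 ∫_0^{3} h(x) sin(2*pi*x/3) dx.
Integrating by parts three times (tabular method), an antiderivative of (2*x**3 + 3*x) sin(2*pi*x/3) is -3*x**3*cos(2*pi*x/3)/pi + 27*x**2*sin(2*pi*x/3)/(2*pi**2) - 9*x*cos(2*pi*x/3)/(2*pi) + 81*x*cos(2*pi*x/3)/(2*pi**3) - 243*sin(2*pi*x/3)/(4*pi**4) + 27*sin(2*pi*x/3)/(4*pi**2); evaluating from 0 to 3: ∫_{0}^{3} (2*x**3 + 3*x) sin(2*pi*x/3) dx = (27*(9 - 7*pi**2)/(2*pi**3)) - (0) = 27*(9 - 7*pi**2)/(2*pi**3).
Hence b_2 = (2/3)·(27*(9 - 7*pi**2)/(2*pi**3)) = -63/pi + 81/pi**3.

-63/pi + 81/pi**3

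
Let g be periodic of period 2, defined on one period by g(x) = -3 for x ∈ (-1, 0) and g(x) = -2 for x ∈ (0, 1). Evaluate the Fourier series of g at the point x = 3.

x = 3 differs from x = 1 by 1 full period(s), and the series is 2-periodic.
At x = 1 the one-sided limits are g(1^-) = -2 and g(1^+) = -3.
By Dirichlet's theorem the series converges to their average, [(-2) + (-3)]/2 = -5/2.

-5/2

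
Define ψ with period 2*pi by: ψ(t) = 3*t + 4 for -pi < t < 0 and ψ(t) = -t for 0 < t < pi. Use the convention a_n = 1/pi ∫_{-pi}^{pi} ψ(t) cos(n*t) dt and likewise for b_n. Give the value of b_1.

b_1 = 1/pi ∫_{-pi}^{pi} ψ(t) sin(t) dt.
Split the integral at the breakpoints.
Integrating by parts (boundary term plus one more integral), an antiderivative of (3*t + 4) sin(t) is -3*t*cos(t) + 3*sin(t) - 4*cos(t); evaluating from -pi to 0: ∫_{-pi}^{0} (3*t + 4) sin(t) dt = (-4) - (4 - 3*pi) = -8 + 3*pi.
Integrating by parts (boundary term plus one more integral), an antiderivative of (-t) sin(t) is t*cos(t) - sin(t); evaluating from 0 to pi: ∫_{0}^{pi} (-t) sin(t) dt = (-pi) - (0) = -pi.
Summing the pieces and multiplying by (1/pi) gives b_1 = 2 - 8/pi.

2 - 8/pi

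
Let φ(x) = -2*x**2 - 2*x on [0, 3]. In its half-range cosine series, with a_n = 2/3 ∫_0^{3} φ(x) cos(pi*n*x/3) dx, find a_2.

a_2 = 2/3 ∫_0^{3} (-2*x**2 - 2*x) cos(2*pi*x/3) dx.
Integrating by parts twice (tabular method), an antiderivative of (-2*x**2 - 2*x) cos(2*pi*x/3) is -3*x**2*sin(2*pi*x/3)/pi - 3*x*sin(2*pi*x/3)/pi - 9*x*cos(2*pi*x/3)/pi**2 + 27*sin(2*pi*x/3)/(2*pi**3) - 9*cos(2*pi*x/3)/(2*pi**2); evaluating from 0 to 3: ∫_{0}^{3} (-2*x**2 - 2*x) cos(2*pi*x/3) dx = (-63/(2*pi**2)) - (-9/(2*pi**2)) = -27/pi**2.
Hence a_2 = (2/3)·(-27/pi**2) = -18/pi**2.

-18/pi**2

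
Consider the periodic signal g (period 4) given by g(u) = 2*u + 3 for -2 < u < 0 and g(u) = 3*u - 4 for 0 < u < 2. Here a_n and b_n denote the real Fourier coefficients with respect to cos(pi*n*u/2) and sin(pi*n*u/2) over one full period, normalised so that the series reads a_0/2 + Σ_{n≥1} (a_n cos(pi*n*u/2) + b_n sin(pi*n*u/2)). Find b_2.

b_2 = 1/2 ∫_{-2}^{2} g(u) sin(pi*u) du.
Split the integral at the breakpoints.
Integrating by parts (boundary term plus one more integral), an antiderivative of (2*u + 3) sin(pi*u) is -2*u*cos(pi*u)/pi + 2*sin(pi*u)/pi**2 - 3*cos(pi*u)/pi; evaluating from -2 to 0: ∫_{-2}^{0} (2*u + 3) sin(pi*u) du = (-3/pi) - (1/pi) = -4/pi.
Integrating by parts (boundary term plus one more integral), an antiderivative of (3*u - 4) sin(pi*u) is -3*u*cos(pi*u)/pi + 3*sin(pi*u)/pi**2 + 4*cos(pi*u)/pi; evaluating from 0 to 2: ∫_{0}^{2} (3*u - 4) sin(pi*u) du = (-2/pi) - (4/pi) = -6/pi.
Summing the pieces and multiplying by (1/2) gives b_2 = -5/pi.

-5/pi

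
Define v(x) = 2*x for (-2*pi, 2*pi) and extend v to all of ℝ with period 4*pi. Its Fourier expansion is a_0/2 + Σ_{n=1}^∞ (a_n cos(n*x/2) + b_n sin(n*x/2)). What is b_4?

-2

b_4 = (1/(2*pi)) ∫_{-2*pi}^{2*pi} v(x) sin(2*x) dx.
v is odd and sin(2*x) is odd, so the integrand is even and b_4 = 1/pi ∫_0^{2*pi} v(x) sin(2*x) dx.
Integrating by parts (boundary term plus one more integral), an antiderivative of (2*x) sin(2*x) is -x*cos(2*x) + sin(2*x)/2; evaluating from 0 to 2*pi: ∫_{0}^{2*pi} (2*x) sin(2*x) dx = (-2*pi) - (0) = -2*pi.
Hence b_4 = (1/pi)·(-2*pi) = -2.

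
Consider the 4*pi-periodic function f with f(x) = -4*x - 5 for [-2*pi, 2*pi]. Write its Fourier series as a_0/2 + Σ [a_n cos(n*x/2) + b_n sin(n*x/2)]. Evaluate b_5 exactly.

-16/5

b_5 = (1/(2*pi)) ∫_{-2*pi}^{2*pi} f(x) sin(5*x/2) dx.
Integrating by parts (boundary term plus one more integral), an antiderivative of (-4*x - 5) sin(5*x/2) is 8*x*cos(5*x/2)/5 - 16*sin(5*x/2)/25 + 2*cos(5*x/2); evaluating from -2*pi to 2*pi: ∫_{-2*pi}^{2*pi} (-4*x - 5) sin(5*x/2) dx = (-16*pi/5 - 2) - (-2 + 16*pi/5) = -32*pi/5.
Hence b_5 = (1/(2*pi))·(-32*pi/5) = -16/5.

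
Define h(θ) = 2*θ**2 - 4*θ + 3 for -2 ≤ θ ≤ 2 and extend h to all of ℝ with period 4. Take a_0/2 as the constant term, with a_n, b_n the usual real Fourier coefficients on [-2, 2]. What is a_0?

34/3

a_0 = 1/2 ∫_{-2}^{2} h(θ) dθ = 1/2 · (68/3) = 34/3.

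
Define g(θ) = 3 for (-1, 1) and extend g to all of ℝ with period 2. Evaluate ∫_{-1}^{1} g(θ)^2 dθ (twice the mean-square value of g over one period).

18

∫_{-1}^{1} g(θ)^2 dθ = 18.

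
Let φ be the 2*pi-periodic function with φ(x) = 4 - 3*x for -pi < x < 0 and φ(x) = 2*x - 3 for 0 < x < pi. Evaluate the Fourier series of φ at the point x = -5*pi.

1/2 + 5*pi/2

x = -5*pi differs from x = -pi by -2 full period(s), and the series is 2*pi-periodic.
At x = -pi the one-sided limits are φ(-pi^-) = -3 + 2*pi and φ(-pi^+) = 4 + 3*pi.
By Dirichlet's theorem the series converges to their average, [(-3 + 2*pi) + (4 + 3*pi)]/2 = 1/2 + 5*pi/2.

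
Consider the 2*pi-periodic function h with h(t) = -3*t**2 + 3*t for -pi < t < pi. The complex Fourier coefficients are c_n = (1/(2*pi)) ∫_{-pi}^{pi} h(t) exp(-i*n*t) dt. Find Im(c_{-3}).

Since h is real-valued, Im(c_{-3}) = -(1/(2*pi)) ∫_{-pi}^{pi} h(t) sin(-3*t) dt = b_{3}/2.
Integrating by parts twice (tabular method), an antiderivative of (-3*t**2 + 3*t) sin(-3*t) is -t**2*cos(3*t) + 2*t*sin(3*t)/3 + t*cos(3*t) - sin(3*t)/3 + 2*cos(3*t)/9; evaluating from -pi to pi: ∫_{-pi}^{pi} (-3*t**2 + 3*t) sin(-3*t) dt = (-pi - 2/9 + pi**2) - (-2/9 + pi + pi**2) = -2*pi.
Hence Im(c_{-3}) = (-1/(2*pi))·(-2*pi) = 1.

1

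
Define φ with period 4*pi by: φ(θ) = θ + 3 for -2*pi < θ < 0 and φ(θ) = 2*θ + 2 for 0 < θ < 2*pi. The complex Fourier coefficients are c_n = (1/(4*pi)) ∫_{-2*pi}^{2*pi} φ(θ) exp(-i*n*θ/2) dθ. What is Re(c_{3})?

Since φ is real-valued, Re(c_{3}) = (1/(4*pi)) ∫_{-2*pi}^{2*pi} φ(θ) cos(3*θ/2) dθ = a_{3}/2.
Split the integral at the breakpoints.
Integrating by parts (boundary term plus one more integral), an antiderivative of (θ + 3) cos(3*θ/2) is 2*θ*sin(3*θ/2)/3 + 2*sin(3*θ/2) + 4*cos(3*θ/2)/9; evaluating from -2*pi to 0: ∫_{-2*pi}^{0} (θ + 3) cos(3*θ/2) dθ = (4/9) - (-4/9) = 8/9.
Integrating by parts (boundary term plus one more integral), an antiderivative of (2*θ + 2) cos(3*θ/2) is 4*θ*sin(3*θ/2)/3 + 4*sin(3*θ/2)/3 + 8*cos(3*θ/2)/9; evaluating from 0 to 2*pi: ∫_{0}^{2*pi} (2*θ + 2) cos(3*θ/2) dθ = (-8/9) - (8/9) = -16/9.
So ∫_{-2*pi}^{2*pi} φ(θ) cos(3*θ/2) dθ = -8/9.
Hence Re(c_{3}) = (1/(4*pi))·(-8/9) = -2/(9*pi).

-2/(9*pi)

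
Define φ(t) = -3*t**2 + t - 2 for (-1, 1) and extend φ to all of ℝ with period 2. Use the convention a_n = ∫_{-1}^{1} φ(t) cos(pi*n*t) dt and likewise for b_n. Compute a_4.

a_4 = ∫_{-1}^{1} φ(t) cos(4*pi*t) dt.
Integrating by parts twice (tabular method), an antiderivative of (-3*t**2 + t - 2) cos(4*pi*t) is -3*t**2*sin(4*pi*t)/(4*pi) + t*sin(4*pi*t)/(4*pi) - 3*t*cos(4*pi*t)/(8*pi**2) - sin(4*pi*t)/(2*pi) + 3*sin(4*pi*t)/(32*pi**3) + cos(4*pi*t)/(16*pi**2); evaluating from -1 to 1: ∫_{-1}^{1} (-3*t**2 + t - 2) cos(4*pi*t) dt = (-5/(16*pi**2)) - (7/(16*pi**2)) = -3/(4*pi**2).
Hence a_4 = -3/(4*pi**2).

-3/(4*pi**2)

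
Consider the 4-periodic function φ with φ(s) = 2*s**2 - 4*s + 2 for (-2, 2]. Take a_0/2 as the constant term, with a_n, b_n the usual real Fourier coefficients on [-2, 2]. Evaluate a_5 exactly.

-32/(25*pi**2)

a_5 = 1/2 ∫_{-2}^{2} φ(s) cos(5*pi*s/2) ds.
Integrating by parts twice (tabular method), an antiderivative of (2*s**2 - 4*s + 2) cos(5*pi*s/2) is 4*s**2*sin(5*pi*s/2)/(5*pi) - 8*s*sin(5*pi*s/2)/(5*pi) + 16*s*cos(5*pi*s/2)/(25*pi**2) - 32*sin(5*pi*s/2)/(125*pi**3) + 4*sin(5*pi*s/2)/(5*pi) - 16*cos(5*pi*s/2)/(25*pi**2); evaluating from -2 to 2: ∫_{-2}^{2} (2*s**2 - 4*s + 2) cos(5*pi*s/2) ds = (-16/(25*pi**2)) - (48/(25*pi**2)) = -64/(25*pi**2).
Hence a_5 = (1/2)·(-64/(25*pi**2)) = -32/(25*pi**2).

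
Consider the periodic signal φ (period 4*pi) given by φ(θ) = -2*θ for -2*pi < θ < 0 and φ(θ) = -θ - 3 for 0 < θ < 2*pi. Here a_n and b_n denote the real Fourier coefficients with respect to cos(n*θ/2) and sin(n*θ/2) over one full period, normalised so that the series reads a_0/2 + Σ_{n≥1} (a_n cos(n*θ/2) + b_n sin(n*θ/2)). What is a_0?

-3 + pi

a_0 = (1/(2*pi)) ∫_{-2*pi}^{2*pi} φ(θ) dθ = (1/(2*pi)) · (2*pi*(-3 + pi)) = -3 + pi.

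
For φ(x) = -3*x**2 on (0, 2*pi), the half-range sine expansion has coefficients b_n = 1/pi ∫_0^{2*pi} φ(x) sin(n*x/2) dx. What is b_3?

-8*pi + 32/(9*pi)

b_3 = 1/pi ∫_0^{2*pi} (-3*x**2) sin(3*x/2) dx.
Integrating by parts twice (tabular method), an antiderivative of (-3*x**2) sin(3*x/2) is 2*x**2*cos(3*x/2) - 8*x*sin(3*x/2)/3 - 16*cos(3*x/2)/9; evaluating from 0 to 2*pi: ∫_{0}^{2*pi} (-3*x**2) sin(3*x/2) dx = (16/9 - 8*pi**2) - (-16/9) = 32/9 - 8*pi**2.
Hence b_3 = (1/pi)·(32/9 - 8*pi**2) = -8*pi + 32/(9*pi).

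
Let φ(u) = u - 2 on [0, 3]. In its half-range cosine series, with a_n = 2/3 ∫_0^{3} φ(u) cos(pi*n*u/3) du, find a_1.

a_1 = 2/3 ∫_0^{3} (u - 2) cos(pi*u/3) du.
Integrating by parts (boundary term plus one more integral), an antiderivative of (u - 2) cos(pi*u/3) is 3*u*sin(pi*u/3)/pi - 6*sin(pi*u/3)/pi + 9*cos(pi*u/3)/pi**2; evaluating from 0 to 3: ∫_{0}^{3} (u - 2) cos(pi*u/3) du = (-9/pi**2) - (9/pi**2) = -18/pi**2.
Hence a_1 = (2/3)·(-18/pi**2) = -12/pi**2.

-12/pi**2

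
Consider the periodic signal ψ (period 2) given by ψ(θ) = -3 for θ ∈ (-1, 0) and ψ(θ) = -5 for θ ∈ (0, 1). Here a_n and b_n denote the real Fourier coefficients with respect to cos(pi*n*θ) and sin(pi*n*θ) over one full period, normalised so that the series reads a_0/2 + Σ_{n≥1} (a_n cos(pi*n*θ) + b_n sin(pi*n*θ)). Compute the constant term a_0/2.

-4

a_0 = ∫_{-1}^{1} ψ(θ) dθ = -8.
So the constant term a_0/2 = -4.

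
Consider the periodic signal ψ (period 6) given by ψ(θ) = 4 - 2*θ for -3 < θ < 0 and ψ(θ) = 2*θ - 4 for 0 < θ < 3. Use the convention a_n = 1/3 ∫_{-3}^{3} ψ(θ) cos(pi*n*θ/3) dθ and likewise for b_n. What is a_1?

-24/pi**2

a_1 = 1/3 ∫_{-3}^{3} ψ(θ) cos(pi*θ/3) dθ.
Split the integral at the breakpoints.
Integrating by parts (boundary term plus one more integral), an antiderivative of (4 - 2*θ) cos(pi*θ/3) is -6*θ*sin(pi*θ/3)/pi + 12*sin(pi*θ/3)/pi - 18*cos(pi*θ/3)/pi**2; evaluating from -3 to 0: ∫_{-3}^{0} (4 - 2*θ) cos(pi*θ/3) dθ = (-18/pi**2) - (18/pi**2) = -36/pi**2.
Integrating by parts (boundary term plus one more integral), an antiderivative of (2*θ - 4) cos(pi*θ/3) is 6*θ*sin(pi*θ/3)/pi - 12*sin(pi*θ/3)/pi + 18*cos(pi*θ/3)/pi**2; evaluating from 0 to 3: ∫_{0}^{3} (2*θ - 4) cos(pi*θ/3) dθ = (-18/pi**2) - (18/pi**2) = -36/pi**2.
Summing the pieces and multiplying by (1/3) gives a_1 = -24/pi**2.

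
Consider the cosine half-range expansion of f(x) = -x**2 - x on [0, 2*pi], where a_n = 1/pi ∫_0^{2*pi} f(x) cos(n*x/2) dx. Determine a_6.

-4/9

a_6 = 1/pi ∫_0^{2*pi} (-x**2 - x) cos(3*x) dx.
Integrating by parts twice (tabular method), an antiderivative of (-x**2 - x) cos(3*x) is -x**2*sin(3*x)/3 - x*sin(3*x)/3 - 2*x*cos(3*x)/9 + 2*sin(3*x)/27 - cos(3*x)/9; evaluating from 0 to 2*pi: ∫_{0}^{2*pi} (-x**2 - x) cos(3*x) dx = (-4*pi/9 - 1/9) - (-1/9) = -4*pi/9.
Hence a_6 = (1/pi)·(-4*pi/9) = -4/9.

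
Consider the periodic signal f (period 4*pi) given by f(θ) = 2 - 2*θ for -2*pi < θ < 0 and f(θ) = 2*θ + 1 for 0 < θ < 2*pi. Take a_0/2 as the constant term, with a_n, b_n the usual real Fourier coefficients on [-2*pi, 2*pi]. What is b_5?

-2/(5*pi)

b_5 = (1/(2*pi)) ∫_{-2*pi}^{2*pi} f(θ) sin(5*θ/2) dθ.
Split the integral at the breakpoints.
Integrating by parts (boundary term plus one more integral), an antiderivative of (2 - 2*θ) sin(5*θ/2) is 4*θ*cos(5*θ/2)/5 - 8*sin(5*θ/2)/25 - 4*cos(5*θ/2)/5; evaluating from -2*pi to 0: ∫_{-2*pi}^{0} (2 - 2*θ) sin(5*θ/2) dθ = (-4/5) - (4/5 + 8*pi/5) = -8*pi/5 - 8/5.
Integrating by parts (boundary term plus one more integral), an antiderivative of (2*θ + 1) sin(5*θ/2) is -4*θ*cos(5*θ/2)/5 + 8*sin(5*θ/2)/25 - 2*cos(5*θ/2)/5; evaluating from 0 to 2*pi: ∫_{0}^{2*pi} (2*θ + 1) sin(5*θ/2) dθ = (2/5 + 8*pi/5) - (-2/5) = 4/5 + 8*pi/5.
Summing the pieces and multiplying by (1/(2*pi)) gives b_5 = -2/(5*pi).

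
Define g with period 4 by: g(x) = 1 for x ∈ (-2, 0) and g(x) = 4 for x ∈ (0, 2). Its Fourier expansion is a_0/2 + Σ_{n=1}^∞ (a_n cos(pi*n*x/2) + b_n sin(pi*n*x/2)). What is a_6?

0

a_6 = 1/2 ∫_{-2}^{2} g(x) cos(3*pi*x) dx.
Split the integral at the breakpoints.
Directly, an antiderivative of (1) cos(3*pi*x) is sin(3*pi*x)/(3*pi); evaluating from -2 to 0: ∫_{-2}^{0} (1) cos(3*pi*x) dx = (0) - (0) = 0.
Directly, an antiderivative of (4) cos(3*pi*x) is 4*sin(3*pi*x)/(3*pi); evaluating from 0 to 2: ∫_{0}^{2} (4) cos(3*pi*x) dx = (0) - (0) = 0.
Summing the pieces and multiplying by (1/2) gives a_6 = 0.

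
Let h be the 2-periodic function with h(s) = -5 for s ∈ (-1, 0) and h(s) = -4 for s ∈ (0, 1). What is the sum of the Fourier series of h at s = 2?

s = 2 differs from s = 0 by 1 full period(s), and the series is 2-periodic.
At s = 0 the one-sided limits are h(0^-) = -5 and h(0^+) = -4.
By Dirichlet's theorem the series converges to their average, [(-5) + (-4)]/2 = -9/2.

-9/2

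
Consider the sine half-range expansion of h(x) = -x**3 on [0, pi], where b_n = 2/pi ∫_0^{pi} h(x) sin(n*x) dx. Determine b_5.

b_5 = 2/pi ∫_0^{pi} (-x**3) sin(5*x) dx.
Integrating by parts three times (tabular method), an antiderivative of (-x**3) sin(5*x) is x**3*cos(5*x)/5 - 3*x**2*sin(5*x)/25 - 6*x*cos(5*x)/125 + 6*sin(5*x)/625; evaluating from 0 to pi: ∫_{0}^{pi} (-x**3) sin(5*x) dx = (pi*(6 - 25*pi**2)/125) - (0) = pi*(6 - 25*pi**2)/125.
Hence b_5 = (2/pi)·(pi*(6 - 25*pi**2)/125) = 12/125 - 2*pi**2/5.

12/125 - 2*pi**2/5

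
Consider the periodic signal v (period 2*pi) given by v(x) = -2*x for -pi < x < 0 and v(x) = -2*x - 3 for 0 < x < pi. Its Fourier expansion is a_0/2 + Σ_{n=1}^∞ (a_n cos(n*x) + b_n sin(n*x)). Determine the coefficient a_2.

0

a_2 = 1/pi ∫_{-pi}^{pi} v(x) cos(2*x) dx.
Split the integral at the breakpoints.
Integrating by parts (boundary term plus one more integral), an antiderivative of (-2*x) cos(2*x) is -x*sin(2*x) - cos(2*x)/2; evaluating from -pi to 0: ∫_{-pi}^{0} (-2*x) cos(2*x) dx = (-1/2) - (-1/2) = 0.
Integrating by parts (boundary term plus one more integral), an antiderivative of (-2*x - 3) cos(2*x) is -x*sin(2*x) - 3*sin(2*x)/2 - cos(2*x)/2; evaluating from 0 to pi: ∫_{0}^{pi} (-2*x - 3) cos(2*x) dx = (-1/2) - (-1/2) = 0.
Summing the pieces and multiplying by (1/pi) gives a_2 = 0.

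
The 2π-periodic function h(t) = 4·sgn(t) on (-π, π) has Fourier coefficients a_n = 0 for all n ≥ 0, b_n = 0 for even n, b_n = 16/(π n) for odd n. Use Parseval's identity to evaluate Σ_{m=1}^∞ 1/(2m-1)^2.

pi**2/8

Parseval: Σ b_n^2 = (1/π) ∫_{-π}^{π} h(t)^2 dt = 32.
Only odd n contribute, with b_n^2 = 256/(π^2 n^2), so Σ_{m≥1} 1/(2m-1)^2 = π^2·(32)/256 = pi**2/8.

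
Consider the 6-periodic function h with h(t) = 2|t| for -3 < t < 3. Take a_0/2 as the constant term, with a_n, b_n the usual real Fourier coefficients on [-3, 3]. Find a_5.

-24/(25*pi**2)

a_5 = 1/3 ∫_{-3}^{3} h(t) cos(5*pi*t/3) dt.
h is even and cos(5*pi*t/3) is even, so the integrand is even and a_5 = 2/3 ∫_0^{3} h(t) cos(5*pi*t/3) dt.
Integrating by parts (boundary term plus one more integral), an antiderivative of (2*t) cos(5*pi*t/3) is 6*t*sin(5*pi*t/3)/(5*pi) + 18*cos(5*pi*t/3)/(25*pi**2); evaluating from 0 to 3: ∫_{0}^{3} (2*t) cos(5*pi*t/3) dt = (-18/(25*pi**2)) - (18/(25*pi**2)) = -36/(25*pi**2).
Hence a_5 = (2/3)·(-36/(25*pi**2)) = -24/(25*pi**2).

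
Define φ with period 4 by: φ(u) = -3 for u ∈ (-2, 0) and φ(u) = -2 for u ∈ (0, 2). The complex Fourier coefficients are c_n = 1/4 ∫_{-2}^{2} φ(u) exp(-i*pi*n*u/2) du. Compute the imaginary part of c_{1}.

-1/pi

Since φ is real-valued, Im(c_{1}) = -1/4 ∫_{-2}^{2} φ(u) sin(pi*u/2) du = -b_{1}/2.
Split the integral at the breakpoints.
Directly, an antiderivative of (-3) sin(pi*u/2) is 6*cos(pi*u/2)/pi; evaluating from -2 to 0: ∫_{-2}^{0} (-3) sin(pi*u/2) du = (6/pi) - (-6/pi) = 12/pi.
Directly, an antiderivative of (-2) sin(pi*u/2) is 4*cos(pi*u/2)/pi; evaluating from 0 to 2: ∫_{0}^{2} (-2) sin(pi*u/2) du = (-4/pi) - (4/pi) = -8/pi.
So ∫_{-2}^{2} φ(u) sin(pi*u/2) du = 4/pi.
Hence Im(c_{1}) = (-1/4)·(4/pi) = -1/pi.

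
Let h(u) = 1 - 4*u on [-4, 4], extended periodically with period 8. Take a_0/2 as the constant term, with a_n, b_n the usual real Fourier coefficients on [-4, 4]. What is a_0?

a_0 = 1/4 ∫_{-4}^{4} h(u) du = 1/4 · (8) = 2.

2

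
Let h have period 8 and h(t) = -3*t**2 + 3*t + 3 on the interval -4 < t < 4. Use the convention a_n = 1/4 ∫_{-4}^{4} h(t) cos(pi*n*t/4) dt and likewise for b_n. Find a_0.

-26

a_0 = 1/4 ∫_{-4}^{4} h(t) dt = 1/4 · (-104) = -26.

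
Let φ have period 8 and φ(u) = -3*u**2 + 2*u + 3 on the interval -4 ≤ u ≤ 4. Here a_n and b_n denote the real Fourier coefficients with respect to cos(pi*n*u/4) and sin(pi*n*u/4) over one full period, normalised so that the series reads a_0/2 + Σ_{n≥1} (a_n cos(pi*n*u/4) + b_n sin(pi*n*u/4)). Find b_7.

b_7 = 1/4 ∫_{-4}^{4} φ(u) sin(7*pi*u/4) du.
Integrating by parts twice (tabular method), an antiderivative of (-3*u**2 + 2*u + 3) sin(7*pi*u/4) is 12*u**2*cos(7*pi*u/4)/(7*pi) - 96*u*sin(7*pi*u/4)/(49*pi**2) - 8*u*cos(7*pi*u/4)/(7*pi) + 32*sin(7*pi*u/4)/(49*pi**2) - 12*cos(7*pi*u/4)/(7*pi) - 384*cos(7*pi*u/4)/(343*pi**3); evaluating from -4 to 4: ∫_{-4}^{4} (-3*u**2 + 2*u + 3) sin(7*pi*u/4) du = (4*(96 - 1813*pi**2)/(343*pi**3)) - (4*(96 - 2597*pi**2)/(343*pi**3)) = 64/(7*pi).
Hence b_7 = (1/4)·(64/(7*pi)) = 16/(7*pi).

16/(7*pi)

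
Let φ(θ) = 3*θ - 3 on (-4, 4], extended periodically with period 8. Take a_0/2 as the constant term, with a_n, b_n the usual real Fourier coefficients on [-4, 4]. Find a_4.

0

a_4 = 1/4 ∫_{-4}^{4} φ(θ) cos(pi*θ) dθ.
Integrating by parts (boundary term plus one more integral), an antiderivative of (3*θ - 3) cos(pi*θ) is 3*θ*sin(pi*θ)/pi - 3*sin(pi*θ)/pi + 3*cos(pi*θ)/pi**2; evaluating from -4 to 4: ∫_{-4}^{4} (3*θ - 3) cos(pi*θ) dθ = (3/pi**2) - (3/pi**2) = 0.
Hence a_4 = (1/4)·(0) = 0.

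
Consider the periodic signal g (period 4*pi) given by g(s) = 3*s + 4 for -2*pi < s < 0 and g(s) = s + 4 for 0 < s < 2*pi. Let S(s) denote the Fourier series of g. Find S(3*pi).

4 - 3*pi

s = 3*pi differs from s = -pi by 1 full period(s), and the series is 4*pi-periodic.
g is continuous at s = -pi with value 4 - 3*pi, so the series converges to 4 - 3*pi there.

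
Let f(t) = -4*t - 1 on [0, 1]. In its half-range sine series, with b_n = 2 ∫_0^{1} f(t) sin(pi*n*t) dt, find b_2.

4/pi

b_2 = 2 ∫_0^{1} (-4*t - 1) sin(2*pi*t) dt.
Integrating by parts (boundary term plus one more integral), an antiderivative of (-4*t - 1) sin(2*pi*t) is 2*t*cos(2*pi*t)/pi - sin(2*pi*t)/pi**2 + cos(2*pi*t)/(2*pi); evaluating from 0 to 1: ∫_{0}^{1} (-4*t - 1) sin(2*pi*t) dt = (5/(2*pi)) - (1/(2*pi)) = 2/pi.
Hence b_2 = 2·(2/pi) = 4/pi.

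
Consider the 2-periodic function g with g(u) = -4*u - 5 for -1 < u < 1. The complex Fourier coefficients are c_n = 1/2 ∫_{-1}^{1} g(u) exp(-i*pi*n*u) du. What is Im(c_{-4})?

1/pi

Since g is real-valued, Im(c_{-4}) = -1/2 ∫_{-1}^{1} g(u) sin(-4*pi*u) du = b_{4}/2.
Integrating by parts (boundary term plus one more integral), an antiderivative of (-4*u - 5) sin(-4*pi*u) is -u*cos(4*pi*u)/pi + sin(4*pi*u)/(4*pi**2) - 5*cos(4*pi*u)/(4*pi); evaluating from -1 to 1: ∫_{-1}^{1} (-4*u - 5) sin(-4*pi*u) du = (-9/(4*pi)) - (-1/(4*pi)) = -2/pi.
Hence Im(c_{-4}) = (-1/2)·(-2/pi) = 1/pi.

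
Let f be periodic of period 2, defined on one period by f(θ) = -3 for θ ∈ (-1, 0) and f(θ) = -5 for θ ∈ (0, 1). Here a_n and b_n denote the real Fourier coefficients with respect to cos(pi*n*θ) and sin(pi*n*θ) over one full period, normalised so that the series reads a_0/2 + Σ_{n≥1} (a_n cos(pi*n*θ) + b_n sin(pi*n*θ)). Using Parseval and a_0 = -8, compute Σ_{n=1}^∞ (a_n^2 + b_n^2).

Parseval: a_0^2/2 + Σ_{n≥1} (a_n^2+b_n^2) = ∫_{-1}^{1} f(θ)^2 dθ = 34.
Subtract a_0^2/2 = 32: Σ (a_n^2+b_n^2) = 2.

2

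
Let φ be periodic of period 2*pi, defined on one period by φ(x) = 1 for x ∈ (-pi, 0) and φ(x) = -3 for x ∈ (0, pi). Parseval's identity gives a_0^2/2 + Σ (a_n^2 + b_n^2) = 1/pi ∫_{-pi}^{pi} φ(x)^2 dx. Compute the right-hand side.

1/pi ∫_{-pi}^{pi} φ(x)^2 dx = 1/pi · (10*pi) = 10.

10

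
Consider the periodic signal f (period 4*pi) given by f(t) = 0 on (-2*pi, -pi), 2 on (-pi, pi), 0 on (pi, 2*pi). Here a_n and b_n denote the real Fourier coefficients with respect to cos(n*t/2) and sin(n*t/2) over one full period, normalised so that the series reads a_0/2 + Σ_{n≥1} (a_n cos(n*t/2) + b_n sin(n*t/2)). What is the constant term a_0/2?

1

a_0 = (1/(2*pi)) ∫_{-2*pi}^{2*pi} f(t) dt = (1/(2*pi)) · (4*pi) = 2.
So the constant term a_0/2 = 1.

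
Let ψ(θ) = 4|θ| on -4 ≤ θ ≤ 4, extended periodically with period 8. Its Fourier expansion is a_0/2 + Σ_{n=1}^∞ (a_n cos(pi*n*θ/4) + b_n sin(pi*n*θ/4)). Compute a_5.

a_5 = 1/4 ∫_{-4}^{4} ψ(θ) cos(5*pi*θ/4) dθ.
ψ is even and cos(5*pi*θ/4) is even, so the integrand is even and a_5 = 1/2 ∫_0^{4} ψ(θ) cos(5*pi*θ/4) dθ.
Integrating by parts (boundary term plus one more integral), an antiderivative of (4*θ) cos(5*pi*θ/4) is 16*θ*sin(5*pi*θ/4)/(5*pi) + 64*cos(5*pi*θ/4)/(25*pi**2); evaluating from 0 to 4: ∫_{0}^{4} (4*θ) cos(5*pi*θ/4) dθ = (-64/(25*pi**2)) - (64/(25*pi**2)) = -128/(25*pi**2).
Hence a_5 = (1/2)·(-128/(25*pi**2)) = -64/(25*pi**2).

-64/(25*pi**2)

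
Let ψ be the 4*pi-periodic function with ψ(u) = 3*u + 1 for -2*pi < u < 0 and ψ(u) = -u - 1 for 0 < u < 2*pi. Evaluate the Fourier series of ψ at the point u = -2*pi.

u = -2*pi differs from u = 2*pi by -1 full period(s), and the series is 4*pi-periodic.
At u = 2*pi the one-sided limits are ψ(2*pi^-) = -2*pi - 1 and ψ(2*pi^+) = 1 - 6*pi.
By Dirichlet's theorem the series converges to their average, [(-2*pi - 1) + (1 - 6*pi)]/2 = -4*pi.

-4*pi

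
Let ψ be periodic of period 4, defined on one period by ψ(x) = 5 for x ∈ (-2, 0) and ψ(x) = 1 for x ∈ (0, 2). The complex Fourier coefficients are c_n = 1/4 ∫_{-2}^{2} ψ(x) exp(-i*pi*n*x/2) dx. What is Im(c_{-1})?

-4/pi

Since ψ is real-valued, Im(c_{-1}) = -1/4 ∫_{-2}^{2} ψ(x) sin(-pi*x/2) dx = b_{1}/2.
Split the integral at the breakpoints.
Directly, an antiderivative of (5) sin(-pi*x/2) is 10*cos(pi*x/2)/pi; evaluating from -2 to 0: ∫_{-2}^{0} (5) sin(-pi*x/2) dx = (10/pi) - (-10/pi) = 20/pi.
Directly, an antiderivative of (1) sin(-pi*x/2) is 2*cos(pi*x/2)/pi; evaluating from 0 to 2: ∫_{0}^{2} (1) sin(-pi*x/2) dx = (-2/pi) - (2/pi) = -4/pi.
So ∫_{-2}^{2} ψ(x) sin(-pi*x/2) dx = 16/pi.
Hence Im(c_{-1}) = (-1/4)·(16/pi) = -4/pi.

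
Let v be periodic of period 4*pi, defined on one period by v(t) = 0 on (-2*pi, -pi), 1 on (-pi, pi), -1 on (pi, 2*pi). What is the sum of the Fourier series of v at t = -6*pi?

-1/2

t = -6*pi differs from t = -2*pi by -1 full period(s), and the series is 4*pi-periodic.
At t = -2*pi the one-sided limits are v(-2*pi^-) = -1 and v(-2*pi^+) = 0.
By Dirichlet's theorem the series converges to their average, [(-1) + (0)]/2 = -1/2.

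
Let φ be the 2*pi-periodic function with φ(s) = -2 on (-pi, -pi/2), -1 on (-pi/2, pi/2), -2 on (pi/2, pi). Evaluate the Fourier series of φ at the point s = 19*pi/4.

-2

s = 19*pi/4 differs from s = 3*pi/4 by 2 full period(s), and the series is 2*pi-periodic.
φ is continuous at s = 3*pi/4 with value -2, so the series converges to -2 there.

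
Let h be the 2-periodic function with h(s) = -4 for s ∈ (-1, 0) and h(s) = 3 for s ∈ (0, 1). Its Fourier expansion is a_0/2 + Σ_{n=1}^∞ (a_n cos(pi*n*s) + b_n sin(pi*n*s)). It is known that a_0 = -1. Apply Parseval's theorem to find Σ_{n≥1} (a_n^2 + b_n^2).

Parseval: a_0^2/2 + Σ_{n≥1} (a_n^2+b_n^2) = ∫_{-1}^{1} h(s)^2 ds = 25.
Subtract a_0^2/2 = 1/2: Σ (a_n^2+b_n^2) = 49/2.

49/2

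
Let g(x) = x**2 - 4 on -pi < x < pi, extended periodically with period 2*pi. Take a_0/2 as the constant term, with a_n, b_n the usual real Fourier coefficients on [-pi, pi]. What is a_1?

a_1 = 1/pi ∫_{-pi}^{pi} g(x) cos(x) dx.
g is even and cos(x) is even, so the integrand is even and a_1 = 2/pi ∫_0^{pi} g(x) cos(x) dx.
Integrating by parts twice (tabular method), an antiderivative of (x**2 - 4) cos(x) is x**2*sin(x) + 2*x*cos(x) - 6*sin(x); evaluating from 0 to pi: ∫_{0}^{pi} (x**2 - 4) cos(x) dx = (-2*pi) - (0) = -2*pi.
Hence a_1 = (2/pi)·(-2*pi) = -4.

-4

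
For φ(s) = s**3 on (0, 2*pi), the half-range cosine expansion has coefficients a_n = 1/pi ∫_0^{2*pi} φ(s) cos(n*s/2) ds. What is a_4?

3*pi

a_4 = 1/pi ∫_0^{2*pi} (s**3) cos(2*s) ds.
Integrating by parts three times (tabular method), an antiderivative of (s**3) cos(2*s) is s**3*sin(2*s)/2 + 3*s**2*cos(2*s)/4 - 3*s*sin(2*s)/4 - 3*cos(2*s)/8; evaluating from 0 to 2*pi: ∫_{0}^{2*pi} (s**3) cos(2*s) ds = (-3/8 + 3*pi**2) - (-3/8) = 3*pi**2.
Hence a_4 = (1/pi)·(3*pi**2) = 3*pi.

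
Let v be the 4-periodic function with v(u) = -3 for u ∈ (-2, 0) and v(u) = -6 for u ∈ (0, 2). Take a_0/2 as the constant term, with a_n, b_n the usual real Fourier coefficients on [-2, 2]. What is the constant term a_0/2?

a_0 = 1/2 ∫_{-2}^{2} v(u) du = 1/2 · (-18) = -9.
So the constant term a_0/2 = -9/2.

-9/2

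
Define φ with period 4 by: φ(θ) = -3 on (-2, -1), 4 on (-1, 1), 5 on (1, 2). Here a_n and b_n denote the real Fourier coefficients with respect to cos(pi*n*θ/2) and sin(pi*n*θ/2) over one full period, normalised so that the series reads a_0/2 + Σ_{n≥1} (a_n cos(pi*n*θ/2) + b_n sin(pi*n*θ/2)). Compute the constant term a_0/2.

5/2

a_0 = 1/2 ∫_{-2}^{2} φ(θ) dθ = 1/2 · (10) = 5.
So the constant term a_0/2 = 5/2.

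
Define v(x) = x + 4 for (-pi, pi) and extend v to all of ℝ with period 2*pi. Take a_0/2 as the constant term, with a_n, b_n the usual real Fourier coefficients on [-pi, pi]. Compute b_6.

b_6 = 1/pi ∫_{-pi}^{pi} v(x) sin(6*x) dx.
Integrating by parts (boundary term plus one more integral), an antiderivative of (x + 4) sin(6*x) is -x*cos(6*x)/6 + sin(6*x)/36 - 2*cos(6*x)/3; evaluating from -pi to pi: ∫_{-pi}^{pi} (x + 4) sin(6*x) dx = (-2/3 - pi/6) - (-2/3 + pi/6) = -pi/3.
Hence b_6 = (1/pi)·(-pi/3) = -1/3.

-1/3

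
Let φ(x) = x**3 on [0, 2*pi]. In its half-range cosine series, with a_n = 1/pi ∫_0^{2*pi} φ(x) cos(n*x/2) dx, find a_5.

48*(4 - 25*pi**2)/(625*pi)

a_5 = 1/pi ∫_0^{2*pi} (x**3) cos(5*x/2) dx.
Integrating by parts three times (tabular method), an antiderivative of (x**3) cos(5*x/2) is 2*x**3*sin(5*x/2)/5 + 12*x**2*cos(5*x/2)/25 - 48*x*sin(5*x/2)/125 - 96*cos(5*x/2)/625; evaluating from 0 to 2*pi: ∫_{0}^{2*pi} (x**3) cos(5*x/2) dx = (96/625 - 48*pi**2/25) - (-96/625) = 192/625 - 48*pi**2/25.
Hence a_5 = (1/pi)·(192/625 - 48*pi**2/25) = 48*(4 - 25*pi**2)/(625*pi).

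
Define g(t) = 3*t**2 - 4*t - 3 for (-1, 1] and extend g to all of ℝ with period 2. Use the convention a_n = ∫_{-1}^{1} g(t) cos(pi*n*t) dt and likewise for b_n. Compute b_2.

b_2 = ∫_{-1}^{1} g(t) sin(2*pi*t) dt.
Integrating by parts twice (tabular method), an antiderivative of (3*t**2 - 4*t - 3) sin(2*pi*t) is -3*t**2*cos(2*pi*t)/(2*pi) + 3*t*sin(2*pi*t)/(2*pi**2) + 2*t*cos(2*pi*t)/pi - sin(2*pi*t)/pi**2 + 3*cos(2*pi*t)/(4*pi**3) + 3*cos(2*pi*t)/(2*pi); evaluating from -1 to 1: ∫_{-1}^{1} (3*t**2 - 4*t - 3) sin(2*pi*t) dt = (3/(4*pi**3) + 2/pi) - (-2/pi + 3/(4*pi**3)) = 4/pi.
Hence b_2 = 4/pi.

4/pi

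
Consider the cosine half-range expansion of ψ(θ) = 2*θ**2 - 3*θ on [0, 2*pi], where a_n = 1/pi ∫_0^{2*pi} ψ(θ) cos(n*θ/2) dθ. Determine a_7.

a_7 = 1/pi ∫_0^{2*pi} (2*θ**2 - 3*θ) cos(7*θ/2) dθ.
Integrating by parts twice (tabular method), an antiderivative of (2*θ**2 - 3*θ) cos(7*θ/2) is 4*θ**2*sin(7*θ/2)/7 - 6*θ*sin(7*θ/2)/7 + 16*θ*cos(7*θ/2)/49 - 32*sin(7*θ/2)/343 - 12*cos(7*θ/2)/49; evaluating from 0 to 2*pi: ∫_{0}^{2*pi} (2*θ**2 - 3*θ) cos(7*θ/2) dθ = (12/49 - 32*pi/49) - (-12/49) = 24/49 - 32*pi/49.
Hence a_7 = (1/pi)·(24/49 - 32*pi/49) = 8*(3 - 4*pi)/(49*pi).

8*(3 - 4*pi)/(49*pi)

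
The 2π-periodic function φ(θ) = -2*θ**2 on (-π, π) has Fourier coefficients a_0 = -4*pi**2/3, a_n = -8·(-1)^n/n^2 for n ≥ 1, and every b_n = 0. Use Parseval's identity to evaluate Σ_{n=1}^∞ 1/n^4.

Parseval: a_0^2/2 + Σ a_n^2 = (1/π) ∫_{-π}^{π} φ(θ)^2 dθ = 8*pi**4/5.
Subtract a_0^2/2 = 8*pi**4/9: Σ a_n^2 = 32*pi**4/45.
Since a_n^2 = 64/n^4, Σ 1/n^4 = pi**4/90.

pi**4/90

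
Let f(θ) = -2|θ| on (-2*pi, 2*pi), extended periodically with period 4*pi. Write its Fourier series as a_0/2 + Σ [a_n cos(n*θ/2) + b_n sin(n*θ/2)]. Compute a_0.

-4*pi

a_0 = (1/(2*pi)) ∫_{-2*pi}^{2*pi} f(θ) dθ = (1/(2*pi)) · (-8*pi**2) = -4*pi.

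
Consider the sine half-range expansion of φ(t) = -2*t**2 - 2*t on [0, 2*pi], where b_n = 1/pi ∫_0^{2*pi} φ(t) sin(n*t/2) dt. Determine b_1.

b_1 = 1/pi ∫_0^{2*pi} (-2*t**2 - 2*t) sin(t/2) dt.
Integrating by parts twice (tabular method), an antiderivative of (-2*t**2 - 2*t) sin(t/2) is 4*t**2*cos(t/2) - 16*t*sin(t/2) + 4*t*cos(t/2) - 8*sin(t/2) - 32*cos(t/2); evaluating from 0 to 2*pi: ∫_{0}^{2*pi} (-2*t**2 - 2*t) sin(t/2) dt = (-16*pi**2 - 8*pi + 32) - (-32) = -16*pi**2 - 8*pi + 64.
Hence b_1 = (1/pi)·(-16*pi**2 - 8*pi + 64) = -16*pi - 8 + 64/pi.

-16*pi - 8 + 64/pi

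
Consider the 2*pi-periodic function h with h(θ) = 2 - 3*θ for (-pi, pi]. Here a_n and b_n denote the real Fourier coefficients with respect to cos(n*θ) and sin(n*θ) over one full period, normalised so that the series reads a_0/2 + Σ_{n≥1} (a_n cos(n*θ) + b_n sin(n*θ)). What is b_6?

1

b_6 = 1/pi ∫_{-pi}^{pi} h(θ) sin(6*θ) dθ.
Integrating by parts (boundary term plus one more integral), an antiderivative of (2 - 3*θ) sin(6*θ) is θ*cos(6*θ)/2 - sin(6*θ)/12 - cos(6*θ)/3; evaluating from -pi to pi: ∫_{-pi}^{pi} (2 - 3*θ) sin(6*θ) dθ = (-1/3 + pi/2) - (-pi/2 - 1/3) = pi.
Hence b_6 = (1/pi)·(pi) = 1.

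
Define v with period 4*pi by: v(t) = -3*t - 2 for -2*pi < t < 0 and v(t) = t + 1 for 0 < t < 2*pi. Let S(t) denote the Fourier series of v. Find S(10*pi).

-1/2 + 4*pi

t = 10*pi differs from t = 2*pi by 2 full period(s), and the series is 4*pi-periodic.
At t = 2*pi the one-sided limits are v(2*pi^-) = 1 + 2*pi and v(2*pi^+) = -2 + 6*pi.
By Dirichlet's theorem the series converges to their average, [(1 + 2*pi) + (-2 + 6*pi)]/2 = -1/2 + 4*pi.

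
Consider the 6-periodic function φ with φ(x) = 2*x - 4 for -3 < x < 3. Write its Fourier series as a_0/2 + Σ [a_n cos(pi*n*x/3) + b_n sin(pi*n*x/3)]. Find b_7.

b_7 = 1/3 ∫_{-3}^{3} φ(x) sin(7*pi*x/3) dx.
Integrating by parts (boundary term plus one more integral), an antiderivative of (2*x - 4) sin(7*pi*x/3) is -6*x*cos(7*pi*x/3)/(7*pi) + 18*sin(7*pi*x/3)/(49*pi**2) + 12*cos(7*pi*x/3)/(7*pi); evaluating from -3 to 3: ∫_{-3}^{3} (2*x - 4) sin(7*pi*x/3) dx = (6/(7*pi)) - (-30/(7*pi)) = 36/(7*pi).
Hence b_7 = (1/3)·(36/(7*pi)) = 12/(7*pi).

12/(7*pi)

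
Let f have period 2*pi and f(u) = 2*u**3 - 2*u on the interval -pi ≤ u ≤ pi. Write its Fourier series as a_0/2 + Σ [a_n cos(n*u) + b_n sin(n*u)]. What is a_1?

a_1 = 1/pi ∫_{-pi}^{pi} f(u) cos(u) du.
f is odd and cos(u) is even, so the integrand is odd over a symmetric interval and the integral vanishes.

0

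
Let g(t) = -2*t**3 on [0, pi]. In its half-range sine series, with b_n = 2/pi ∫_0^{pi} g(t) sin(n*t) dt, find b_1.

b_1 = 2/pi ∫_0^{pi} (-2*t**3) sin(t) dt.
Integrating by parts three times (tabular method), an antiderivative of (-2*t**3) sin(t) is 2*t**3*cos(t) - 6*t**2*sin(t) - 12*t*cos(t) + 12*sin(t); evaluating from 0 to pi: ∫_{0}^{pi} (-2*t**3) sin(t) dt = (2*pi*(6 - pi**2)) - (0) = 2*pi*(6 - pi**2).
Hence b_1 = (2/pi)·(2*pi*(6 - pi**2)) = 24 - 4*pi**2.

24 - 4*pi**2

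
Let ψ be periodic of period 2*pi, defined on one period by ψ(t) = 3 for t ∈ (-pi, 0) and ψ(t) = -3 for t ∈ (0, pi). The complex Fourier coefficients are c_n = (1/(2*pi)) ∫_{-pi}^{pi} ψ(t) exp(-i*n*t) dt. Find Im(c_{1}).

6/pi

Since ψ is real-valued, Im(c_{1}) = -(1/(2*pi)) ∫_{-pi}^{pi} ψ(t) sin(t) dt = -b_{1}/2.
ψ is odd and sin(t) is odd, so the integrand is even: ∫_{-pi}^{pi} ψ(t) sin(t) dt = 2∫_0^{pi} ψ(t) sin(t) dt.
Directly, an antiderivative of (-3) sin(t) is 3*cos(t); evaluating from 0 to pi: ∫_{0}^{pi} (-3) sin(t) dt = (-3) - (3) = -6.
So ∫_{-pi}^{pi} ψ(t) sin(t) dt = -12.
Hence Im(c_{1}) = (-1/(2*pi))·(-12) = 6/pi.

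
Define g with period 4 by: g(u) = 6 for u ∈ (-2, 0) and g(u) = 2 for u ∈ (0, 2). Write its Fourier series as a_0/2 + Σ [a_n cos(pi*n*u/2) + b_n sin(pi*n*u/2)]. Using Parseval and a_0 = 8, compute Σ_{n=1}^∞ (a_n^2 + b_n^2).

Parseval: a_0^2/2 + Σ_{n≥1} (a_n^2+b_n^2) = 1/2 ∫_{-2}^{2} g(u)^2 du = 40.
Subtract a_0^2/2 = 32: Σ (a_n^2+b_n^2) = 8.

8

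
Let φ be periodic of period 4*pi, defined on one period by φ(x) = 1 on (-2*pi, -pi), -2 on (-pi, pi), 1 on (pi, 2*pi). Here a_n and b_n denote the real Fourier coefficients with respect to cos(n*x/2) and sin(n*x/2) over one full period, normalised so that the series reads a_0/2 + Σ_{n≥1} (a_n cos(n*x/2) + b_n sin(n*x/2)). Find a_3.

a_3 = (1/(2*pi)) ∫_{-2*pi}^{2*pi} φ(x) cos(3*x/2) dx.
φ is even and cos(3*x/2) is even, so the integrand is even and a_3 = 1/pi ∫_0^{2*pi} φ(x) cos(3*x/2) dx.
Split the integral at the breakpoints.
Directly, an antiderivative of (-2) cos(3*x/2) is -4*sin(3*x/2)/3; evaluating from 0 to pi: ∫_{0}^{pi} (-2) cos(3*x/2) dx = (4/3) - (0) = 4/3.
Directly, an antiderivative of (1) cos(3*x/2) is 2*sin(3*x/2)/3; evaluating from pi to 2*pi: ∫_{pi}^{2*pi} (1) cos(3*x/2) dx = (0) - (-2/3) = 2/3.
Summing the pieces and multiplying by (1/pi) gives a_3 = 2/pi.

2/pi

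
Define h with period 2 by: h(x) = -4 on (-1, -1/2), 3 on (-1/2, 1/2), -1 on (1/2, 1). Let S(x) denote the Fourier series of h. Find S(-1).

At x = -1 the one-sided limits are h(-1^-) = -1 and h(-1^+) = -4.
By Dirichlet's theorem the series converges to their average, [(-1) + (-4)]/2 = -5/2.

-5/2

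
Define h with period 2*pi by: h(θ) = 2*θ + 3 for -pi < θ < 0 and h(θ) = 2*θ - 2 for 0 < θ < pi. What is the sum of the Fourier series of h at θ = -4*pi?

θ = -4*pi differs from θ = 0 by -2 full period(s), and the series is 2*pi-periodic.
At θ = 0 the one-sided limits are h(0^-) = 3 and h(0^+) = -2.
By Dirichlet's theorem the series converges to their average, [(3) + (-2)]/2 = 1/2.

1/2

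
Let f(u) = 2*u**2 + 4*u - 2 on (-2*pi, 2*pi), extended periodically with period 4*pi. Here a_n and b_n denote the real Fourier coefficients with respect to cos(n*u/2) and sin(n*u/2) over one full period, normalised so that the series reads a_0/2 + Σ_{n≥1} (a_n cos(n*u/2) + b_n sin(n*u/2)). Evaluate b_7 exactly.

16/7

b_7 = (1/(2*pi)) ∫_{-2*pi}^{2*pi} f(u) sin(7*u/2) du.
Integrating by parts twice (tabular method), an antiderivative of (2*u**2 + 4*u - 2) sin(7*u/2) is -4*u**2*cos(7*u/2)/7 + 16*u*sin(7*u/2)/49 - 8*u*cos(7*u/2)/7 + 16*sin(7*u/2)/49 + 228*cos(7*u/2)/343; evaluating from -2*pi to 2*pi: ∫_{-2*pi}^{2*pi} (2*u**2 + 4*u - 2) sin(7*u/2) du = (-228/343 + 16*pi/7 + 16*pi**2/7) - (-16*pi/7 - 228/343 + 16*pi**2/7) = 32*pi/7.
Hence b_7 = (1/(2*pi))·(32*pi/7) = 16/7.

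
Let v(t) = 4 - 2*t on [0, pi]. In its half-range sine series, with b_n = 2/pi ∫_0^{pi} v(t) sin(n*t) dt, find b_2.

b_2 = 2/pi ∫_0^{pi} (4 - 2*t) sin(2*t) dt.
Integrating by parts (boundary term plus one more integral), an antiderivative of (4 - 2*t) sin(2*t) is t*cos(2*t) - sin(2*t)/2 - 2*cos(2*t); evaluating from 0 to pi: ∫_{0}^{pi} (4 - 2*t) sin(2*t) dt = (-2 + pi) - (-2) = pi.
Hence b_2 = (2/pi)·(pi) = 2.

2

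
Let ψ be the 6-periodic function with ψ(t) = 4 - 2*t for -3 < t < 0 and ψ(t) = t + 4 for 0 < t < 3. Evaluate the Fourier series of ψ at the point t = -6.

t = -6 differs from t = 0 by -1 full period(s), and the series is 6-periodic.
ψ is continuous at t = 0 with value 4, so the series converges to 4 there.

4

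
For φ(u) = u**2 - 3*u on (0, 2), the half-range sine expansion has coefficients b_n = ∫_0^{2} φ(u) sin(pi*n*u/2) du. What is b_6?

b_6 = ∫_0^{2} (u**2 - 3*u) sin(3*pi*u) du.
Integrating by parts twice (tabular method), an antiderivative of (u**2 - 3*u) sin(3*pi*u) is -u**2*cos(3*pi*u)/(3*pi) + 2*u*sin(3*pi*u)/(9*pi**2) + u*cos(3*pi*u)/pi - sin(3*pi*u)/(3*pi**2) + 2*cos(3*pi*u)/(27*pi**3); evaluating from 0 to 2: ∫_{0}^{2} (u**2 - 3*u) sin(3*pi*u) du = (2*(1 + 9*pi**2)/(27*pi**3)) - (2/(27*pi**3)) = 2/(3*pi).
Hence b_6 = 2/(3*pi).

2/(3*pi)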